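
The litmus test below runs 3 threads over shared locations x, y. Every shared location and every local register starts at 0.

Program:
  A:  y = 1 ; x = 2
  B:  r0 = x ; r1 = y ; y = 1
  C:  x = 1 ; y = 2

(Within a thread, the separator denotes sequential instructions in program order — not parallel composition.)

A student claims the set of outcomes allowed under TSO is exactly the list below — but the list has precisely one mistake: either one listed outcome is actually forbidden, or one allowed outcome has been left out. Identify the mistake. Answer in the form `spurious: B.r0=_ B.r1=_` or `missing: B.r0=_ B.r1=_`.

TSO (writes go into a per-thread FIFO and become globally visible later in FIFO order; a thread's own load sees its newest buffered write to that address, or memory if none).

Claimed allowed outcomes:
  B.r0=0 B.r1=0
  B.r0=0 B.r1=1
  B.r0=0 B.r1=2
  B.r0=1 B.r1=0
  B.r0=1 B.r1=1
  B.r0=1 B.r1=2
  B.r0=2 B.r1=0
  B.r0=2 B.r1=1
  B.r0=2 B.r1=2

spurious: B.r0=2 B.r1=0

outcome vector order: (B.r0,B.r1)
TSO: 8 outcomes — {0/0; 0/1; 0/2; 1/0; 1/1; 1/2; 2/1; 2/2}
claimed∖TSO = {2/0}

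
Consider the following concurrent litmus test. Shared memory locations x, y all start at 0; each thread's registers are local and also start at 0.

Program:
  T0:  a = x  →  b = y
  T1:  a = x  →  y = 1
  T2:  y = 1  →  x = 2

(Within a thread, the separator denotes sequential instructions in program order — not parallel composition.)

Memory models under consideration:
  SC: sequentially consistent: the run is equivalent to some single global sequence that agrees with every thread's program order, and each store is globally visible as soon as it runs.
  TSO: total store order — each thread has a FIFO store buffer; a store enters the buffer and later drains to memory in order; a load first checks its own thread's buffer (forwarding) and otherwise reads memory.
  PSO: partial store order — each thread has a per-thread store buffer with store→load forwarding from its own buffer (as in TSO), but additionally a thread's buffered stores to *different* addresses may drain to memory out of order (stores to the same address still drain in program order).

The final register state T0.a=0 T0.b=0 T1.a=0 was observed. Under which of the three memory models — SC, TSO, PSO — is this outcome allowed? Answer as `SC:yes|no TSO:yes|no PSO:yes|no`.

SC:yes TSO:yes PSO:yes

outcome vector order: (T0.a,T0.b,T1.a)
SC: 6 outcomes — {<0 0 0> <0 0 2> <0 1 0> <0 1 2> <2 1 0> <2 1 2>}
TSO: 6 outcomes — {<0 0 0> <0 0 2> <0 1 0> <0 1 2> <2 1 0> <2 1 2>}
PSO: 8 outcomes — {<0 0 0> <0 0 2> <0 1 0> <0 1 2> <2 0 0> <2 0 2> <2 1 0> <2 1 2>}
target <0 0 0> ∈ {SC,TSO,PSO}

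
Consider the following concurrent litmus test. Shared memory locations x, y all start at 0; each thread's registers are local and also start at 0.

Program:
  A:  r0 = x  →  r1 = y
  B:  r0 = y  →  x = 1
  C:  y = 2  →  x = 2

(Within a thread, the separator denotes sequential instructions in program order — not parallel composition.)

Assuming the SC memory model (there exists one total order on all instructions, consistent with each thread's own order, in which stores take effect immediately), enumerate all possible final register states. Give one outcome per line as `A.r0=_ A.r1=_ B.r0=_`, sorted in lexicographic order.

outcome vector order: (A.r0,A.r1,B.r0)
|SC outcomes| = 9

A.r0=0 A.r1=0 B.r0=0
A.r0=0 A.r1=0 B.r0=2
A.r0=0 A.r1=2 B.r0=0
A.r0=0 A.r1=2 B.r0=2
A.r0=1 A.r1=0 B.r0=0
A.r0=1 A.r1=2 B.r0=0
A.r0=1 A.r1=2 B.r0=2
A.r0=2 A.r1=2 B.r0=0
A.r0=2 A.r1=2 B.r0=2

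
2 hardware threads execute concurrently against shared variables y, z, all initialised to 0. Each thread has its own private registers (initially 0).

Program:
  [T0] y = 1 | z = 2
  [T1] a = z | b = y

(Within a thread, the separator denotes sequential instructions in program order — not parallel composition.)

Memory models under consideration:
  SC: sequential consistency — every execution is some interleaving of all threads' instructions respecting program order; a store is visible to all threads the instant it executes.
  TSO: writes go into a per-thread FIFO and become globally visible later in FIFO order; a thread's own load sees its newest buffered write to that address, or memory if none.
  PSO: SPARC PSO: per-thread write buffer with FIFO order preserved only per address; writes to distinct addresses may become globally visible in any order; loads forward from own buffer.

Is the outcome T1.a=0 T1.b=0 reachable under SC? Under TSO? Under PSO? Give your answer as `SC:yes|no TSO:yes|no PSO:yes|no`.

SC:yes TSO:yes PSO:yes

outcome vector order: (T1.a,T1.b)
under SC → <0 0>, <0 1>, <2 1>
under TSO → <0 0>, <0 1>, <2 1>
under PSO → <0 0>, <0 1>, <2 0>, <2 1>
target <0 0> ∈ {SC,TSO,PSO}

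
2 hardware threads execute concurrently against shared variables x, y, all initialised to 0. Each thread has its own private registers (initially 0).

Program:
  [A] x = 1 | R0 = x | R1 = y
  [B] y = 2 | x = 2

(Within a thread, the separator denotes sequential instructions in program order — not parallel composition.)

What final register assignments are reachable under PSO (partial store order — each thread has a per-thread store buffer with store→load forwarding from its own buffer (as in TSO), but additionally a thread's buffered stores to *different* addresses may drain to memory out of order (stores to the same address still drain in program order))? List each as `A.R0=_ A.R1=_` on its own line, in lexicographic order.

A.R0=1 A.R1=0
A.R0=1 A.R1=2
A.R0=2 A.R1=0
A.R0=2 A.R1=2

outcome vector order: (A.R0,A.R1)
|PSO outcomes| = 4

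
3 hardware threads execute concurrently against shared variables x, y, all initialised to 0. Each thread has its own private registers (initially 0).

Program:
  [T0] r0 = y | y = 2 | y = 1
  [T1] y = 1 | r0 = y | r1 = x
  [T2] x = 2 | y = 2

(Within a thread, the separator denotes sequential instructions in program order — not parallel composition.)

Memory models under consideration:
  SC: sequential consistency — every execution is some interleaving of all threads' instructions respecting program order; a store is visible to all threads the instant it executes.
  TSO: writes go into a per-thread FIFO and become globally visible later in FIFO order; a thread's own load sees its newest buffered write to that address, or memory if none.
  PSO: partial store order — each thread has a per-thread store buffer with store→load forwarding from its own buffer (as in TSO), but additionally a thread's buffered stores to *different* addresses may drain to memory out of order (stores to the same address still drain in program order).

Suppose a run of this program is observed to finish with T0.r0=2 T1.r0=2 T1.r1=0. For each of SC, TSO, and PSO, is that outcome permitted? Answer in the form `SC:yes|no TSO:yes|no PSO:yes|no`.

outcome vector order: (T0.r0,T1.r0,T1.r1)
SC: 11 outcomes — {(0,1,0), (0,1,2), (0,2,0), (0,2,2), (1,1,0), (1,1,2), (1,2,0), (1,2,2), (2,1,0), (2,1,2), (2,2,2)}
TSO: 11 outcomes — {(0,1,0), (0,1,2), (0,2,0), (0,2,2), (1,1,0), (1,1,2), (1,2,0), (1,2,2), (2,1,0), (2,1,2), (2,2,2)}
PSO: 12 outcomes — {(0,1,0), (0,1,2), (0,2,0), (0,2,2), (1,1,0), (1,1,2), (1,2,0), (1,2,2), (2,1,0), (2,1,2), (2,2,0), (2,2,2)}
target (2,2,0) ∈ {PSO}

SC:no TSO:no PSO:yes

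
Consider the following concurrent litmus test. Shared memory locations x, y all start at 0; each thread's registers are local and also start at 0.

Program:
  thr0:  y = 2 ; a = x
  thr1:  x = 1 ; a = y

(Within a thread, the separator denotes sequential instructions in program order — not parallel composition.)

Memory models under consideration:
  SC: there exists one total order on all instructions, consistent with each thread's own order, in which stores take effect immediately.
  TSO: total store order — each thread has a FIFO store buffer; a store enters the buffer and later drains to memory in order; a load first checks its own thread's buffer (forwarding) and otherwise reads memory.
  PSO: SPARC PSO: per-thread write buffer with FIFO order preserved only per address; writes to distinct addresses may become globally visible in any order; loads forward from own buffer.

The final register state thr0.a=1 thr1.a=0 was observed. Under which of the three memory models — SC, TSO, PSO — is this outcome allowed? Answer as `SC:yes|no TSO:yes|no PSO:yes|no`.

outcome vector order: (thr0.a,thr1.a)
SC (3): 0/2, 1/0, 1/2
TSO (4): 0/0, 0/2, 1/0, 1/2
PSO (4): 0/0, 0/2, 1/0, 1/2
target 1/0 ∈ {SC,TSO,PSO}

SC:yes TSO:yes PSO:yes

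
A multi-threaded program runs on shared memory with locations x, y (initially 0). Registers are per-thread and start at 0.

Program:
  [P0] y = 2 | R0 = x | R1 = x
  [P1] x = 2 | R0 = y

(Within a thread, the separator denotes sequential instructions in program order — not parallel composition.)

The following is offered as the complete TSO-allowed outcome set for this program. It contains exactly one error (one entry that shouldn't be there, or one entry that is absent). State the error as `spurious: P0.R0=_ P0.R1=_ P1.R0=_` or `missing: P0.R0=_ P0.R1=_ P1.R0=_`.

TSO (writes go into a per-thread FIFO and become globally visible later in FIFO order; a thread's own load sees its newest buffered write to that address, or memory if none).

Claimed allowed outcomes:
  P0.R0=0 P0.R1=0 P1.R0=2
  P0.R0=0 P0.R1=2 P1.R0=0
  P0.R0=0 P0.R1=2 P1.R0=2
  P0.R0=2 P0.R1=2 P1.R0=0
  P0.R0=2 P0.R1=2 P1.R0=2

outcome vector order: (P0.R0,P0.R1,P1.R0)
TSO (6): 000; 002; 020; 022; 220; 222
TSO∖claimed = {000}

missing: P0.R0=0 P0.R1=0 P1.R0=0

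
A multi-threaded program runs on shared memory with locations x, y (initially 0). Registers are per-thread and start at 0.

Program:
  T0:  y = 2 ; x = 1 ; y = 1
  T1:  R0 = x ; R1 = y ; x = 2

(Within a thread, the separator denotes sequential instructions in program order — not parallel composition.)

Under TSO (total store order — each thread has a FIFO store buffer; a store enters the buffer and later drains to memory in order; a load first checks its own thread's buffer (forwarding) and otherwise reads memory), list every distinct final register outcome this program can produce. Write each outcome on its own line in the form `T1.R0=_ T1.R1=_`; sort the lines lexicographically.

outcome vector order: (T1.R0,T1.R1)
|TSO outcomes| = 5

T1.R0=0 T1.R1=0
T1.R0=0 T1.R1=1
T1.R0=0 T1.R1=2
T1.R0=1 T1.R1=1
T1.R0=1 T1.R1=2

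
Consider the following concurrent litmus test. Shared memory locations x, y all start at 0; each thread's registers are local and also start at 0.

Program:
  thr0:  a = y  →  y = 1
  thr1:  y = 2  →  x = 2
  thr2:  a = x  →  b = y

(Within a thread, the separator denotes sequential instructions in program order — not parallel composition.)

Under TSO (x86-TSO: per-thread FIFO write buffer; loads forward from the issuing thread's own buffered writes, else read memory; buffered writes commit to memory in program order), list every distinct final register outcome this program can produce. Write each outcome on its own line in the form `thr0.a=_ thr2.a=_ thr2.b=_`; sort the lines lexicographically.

outcome vector order: (thr0.a,thr2.a,thr2.b)
|TSO outcomes| = 10

thr0.a=0 thr2.a=0 thr2.b=0
thr0.a=0 thr2.a=0 thr2.b=1
thr0.a=0 thr2.a=0 thr2.b=2
thr0.a=0 thr2.a=2 thr2.b=1
thr0.a=0 thr2.a=2 thr2.b=2
thr0.a=2 thr2.a=0 thr2.b=0
thr0.a=2 thr2.a=0 thr2.b=1
thr0.a=2 thr2.a=0 thr2.b=2
thr0.a=2 thr2.a=2 thr2.b=1
thr0.a=2 thr2.a=2 thr2.b=2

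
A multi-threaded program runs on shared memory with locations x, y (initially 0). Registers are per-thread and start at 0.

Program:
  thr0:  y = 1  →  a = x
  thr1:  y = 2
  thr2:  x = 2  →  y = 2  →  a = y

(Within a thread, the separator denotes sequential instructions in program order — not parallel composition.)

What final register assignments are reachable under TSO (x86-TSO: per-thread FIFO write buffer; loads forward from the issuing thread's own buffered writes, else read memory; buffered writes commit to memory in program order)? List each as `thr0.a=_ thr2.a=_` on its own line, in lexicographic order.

outcome vector order: (thr0.a,thr2.a)
|TSO outcomes| = 4

thr0.a=0 thr2.a=1
thr0.a=0 thr2.a=2
thr0.a=2 thr2.a=1
thr0.a=2 thr2.a=2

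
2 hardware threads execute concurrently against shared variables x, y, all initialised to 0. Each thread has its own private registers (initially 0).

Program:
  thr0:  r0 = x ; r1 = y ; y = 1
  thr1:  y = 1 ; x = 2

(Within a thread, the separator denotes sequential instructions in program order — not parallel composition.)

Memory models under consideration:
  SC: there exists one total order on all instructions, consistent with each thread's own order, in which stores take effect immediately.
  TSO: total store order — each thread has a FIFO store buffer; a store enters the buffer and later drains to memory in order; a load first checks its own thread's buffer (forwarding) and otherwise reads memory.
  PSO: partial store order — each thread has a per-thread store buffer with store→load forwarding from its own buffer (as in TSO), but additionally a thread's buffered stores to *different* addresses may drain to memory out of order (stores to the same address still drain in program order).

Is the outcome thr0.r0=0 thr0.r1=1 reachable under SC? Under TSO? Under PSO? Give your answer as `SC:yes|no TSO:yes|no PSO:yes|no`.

outcome vector order: (thr0.r0,thr0.r1)
SC: 3 outcomes — {<0 0>, <0 1>, <2 1>}
TSO: 3 outcomes — {<0 0>, <0 1>, <2 1>}
PSO: 4 outcomes — {<0 0>, <0 1>, <2 0>, <2 1>}
target <0 1> ∈ {SC,TSO,PSO}

SC:yes TSO:yes PSO:yes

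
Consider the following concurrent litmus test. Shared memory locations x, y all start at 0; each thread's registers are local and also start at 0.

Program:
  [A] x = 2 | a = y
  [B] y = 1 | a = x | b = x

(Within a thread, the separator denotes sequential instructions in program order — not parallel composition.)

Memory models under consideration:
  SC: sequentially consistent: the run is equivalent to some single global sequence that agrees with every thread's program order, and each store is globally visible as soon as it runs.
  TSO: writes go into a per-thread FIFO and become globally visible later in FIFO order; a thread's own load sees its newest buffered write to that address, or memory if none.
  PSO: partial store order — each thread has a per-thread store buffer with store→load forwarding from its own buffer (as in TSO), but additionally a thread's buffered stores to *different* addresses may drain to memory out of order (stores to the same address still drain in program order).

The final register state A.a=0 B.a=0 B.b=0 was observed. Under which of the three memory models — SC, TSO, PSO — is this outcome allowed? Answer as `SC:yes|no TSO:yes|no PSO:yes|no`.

outcome vector order: (A.a,B.a,B.b)
SC: 4 outcomes — {(0,2,2); (1,0,0); (1,0,2); (1,2,2)}
TSO: 6 outcomes — {(0,0,0); (0,0,2); (0,2,2); (1,0,0); (1,0,2); (1,2,2)}
PSO: 6 outcomes — {(0,0,0); (0,0,2); (0,2,2); (1,0,0); (1,0,2); (1,2,2)}
target (0,0,0) ∈ {TSO,PSO}

SC:no TSO:yes PSO:yes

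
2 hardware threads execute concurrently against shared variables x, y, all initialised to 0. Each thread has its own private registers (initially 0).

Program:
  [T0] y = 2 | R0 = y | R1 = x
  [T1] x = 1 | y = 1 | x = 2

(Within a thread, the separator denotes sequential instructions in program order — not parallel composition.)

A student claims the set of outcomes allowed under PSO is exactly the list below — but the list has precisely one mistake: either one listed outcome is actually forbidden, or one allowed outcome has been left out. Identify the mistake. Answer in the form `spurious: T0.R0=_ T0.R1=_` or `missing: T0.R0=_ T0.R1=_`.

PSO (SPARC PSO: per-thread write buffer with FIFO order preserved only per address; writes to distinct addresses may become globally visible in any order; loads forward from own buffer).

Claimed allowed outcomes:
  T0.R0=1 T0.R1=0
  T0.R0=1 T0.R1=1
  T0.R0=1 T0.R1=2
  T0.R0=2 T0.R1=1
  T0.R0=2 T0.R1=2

missing: T0.R0=2 T0.R1=0

outcome vector order: (T0.R0,T0.R1)
PSO (6): (1,0), (1,1), (1,2), (2,0), (2,1), (2,2)
PSO∖claimed = {(2,0)}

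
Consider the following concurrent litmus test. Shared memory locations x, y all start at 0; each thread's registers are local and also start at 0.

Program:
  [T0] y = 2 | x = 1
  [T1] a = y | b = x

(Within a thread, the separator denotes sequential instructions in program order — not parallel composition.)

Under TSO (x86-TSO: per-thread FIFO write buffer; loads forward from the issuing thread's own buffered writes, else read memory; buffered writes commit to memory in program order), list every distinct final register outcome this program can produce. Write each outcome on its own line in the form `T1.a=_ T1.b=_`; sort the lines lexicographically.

T1.a=0 T1.b=0
T1.a=0 T1.b=1
T1.a=2 T1.b=0
T1.a=2 T1.b=1

outcome vector order: (T1.a,T1.b)
|TSO outcomes| = 4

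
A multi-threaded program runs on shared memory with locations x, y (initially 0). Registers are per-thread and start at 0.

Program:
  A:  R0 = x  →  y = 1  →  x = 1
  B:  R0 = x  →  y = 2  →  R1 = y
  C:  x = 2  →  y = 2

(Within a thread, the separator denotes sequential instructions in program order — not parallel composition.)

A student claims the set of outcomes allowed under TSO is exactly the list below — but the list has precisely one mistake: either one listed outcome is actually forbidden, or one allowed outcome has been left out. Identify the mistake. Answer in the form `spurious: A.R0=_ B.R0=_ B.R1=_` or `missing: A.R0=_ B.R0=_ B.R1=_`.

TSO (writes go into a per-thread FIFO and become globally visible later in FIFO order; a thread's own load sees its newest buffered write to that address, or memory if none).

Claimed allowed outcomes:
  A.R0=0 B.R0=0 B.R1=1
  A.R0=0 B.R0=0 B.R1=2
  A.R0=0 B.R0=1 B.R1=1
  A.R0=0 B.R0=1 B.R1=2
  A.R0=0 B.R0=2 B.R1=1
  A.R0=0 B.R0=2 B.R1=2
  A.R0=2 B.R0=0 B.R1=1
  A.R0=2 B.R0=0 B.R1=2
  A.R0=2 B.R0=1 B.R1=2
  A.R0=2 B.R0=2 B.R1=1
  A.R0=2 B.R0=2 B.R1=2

spurious: A.R0=0 B.R0=1 B.R1=1

outcome vector order: (A.R0,B.R0,B.R1)
TSO (10): (0,0,1), (0,0,2), (0,1,2), (0,2,1), (0,2,2), (2,0,1), (2,0,2), (2,1,2), (2,2,1), (2,2,2)
claimed∖TSO = {(0,1,1)}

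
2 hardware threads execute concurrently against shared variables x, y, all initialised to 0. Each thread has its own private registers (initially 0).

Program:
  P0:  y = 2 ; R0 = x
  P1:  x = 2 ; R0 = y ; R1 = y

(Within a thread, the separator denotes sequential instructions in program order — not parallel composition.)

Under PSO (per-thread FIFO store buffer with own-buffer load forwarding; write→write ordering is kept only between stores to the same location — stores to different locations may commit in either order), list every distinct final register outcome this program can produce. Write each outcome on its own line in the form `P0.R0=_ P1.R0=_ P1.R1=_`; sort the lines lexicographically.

outcome vector order: (P0.R0,P1.R0,P1.R1)
|PSO outcomes| = 6

P0.R0=0 P1.R0=0 P1.R1=0
P0.R0=0 P1.R0=0 P1.R1=2
P0.R0=0 P1.R0=2 P1.R1=2
P0.R0=2 P1.R0=0 P1.R1=0
P0.R0=2 P1.R0=0 P1.R1=2
P0.R0=2 P1.R0=2 P1.R1=2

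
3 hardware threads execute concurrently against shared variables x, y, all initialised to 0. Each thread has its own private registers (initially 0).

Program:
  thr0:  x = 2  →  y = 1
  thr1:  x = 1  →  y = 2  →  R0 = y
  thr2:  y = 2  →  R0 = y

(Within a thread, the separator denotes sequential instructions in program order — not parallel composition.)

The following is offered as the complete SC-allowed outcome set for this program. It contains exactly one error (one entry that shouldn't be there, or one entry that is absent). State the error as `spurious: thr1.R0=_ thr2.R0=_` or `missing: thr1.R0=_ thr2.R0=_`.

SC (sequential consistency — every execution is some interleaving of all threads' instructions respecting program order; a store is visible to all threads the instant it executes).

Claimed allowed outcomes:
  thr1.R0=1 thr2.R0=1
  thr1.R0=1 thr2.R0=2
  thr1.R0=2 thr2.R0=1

missing: thr1.R0=2 thr2.R0=2

outcome vector order: (thr1.R0,thr2.R0)
SC: 4 outcomes — {1/1 1/2 2/1 2/2}
SC∖claimed = {2/2}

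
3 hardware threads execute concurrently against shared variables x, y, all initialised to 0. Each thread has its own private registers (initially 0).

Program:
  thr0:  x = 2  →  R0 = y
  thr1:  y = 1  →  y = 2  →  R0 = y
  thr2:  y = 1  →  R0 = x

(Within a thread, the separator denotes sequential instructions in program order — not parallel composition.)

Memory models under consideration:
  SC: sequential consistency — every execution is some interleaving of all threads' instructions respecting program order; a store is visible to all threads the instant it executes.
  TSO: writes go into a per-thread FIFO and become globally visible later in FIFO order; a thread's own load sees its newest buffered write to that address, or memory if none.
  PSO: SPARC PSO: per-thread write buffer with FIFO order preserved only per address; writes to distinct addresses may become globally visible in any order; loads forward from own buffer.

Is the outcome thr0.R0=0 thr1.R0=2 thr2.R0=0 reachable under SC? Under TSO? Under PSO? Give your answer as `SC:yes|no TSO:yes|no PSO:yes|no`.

SC:no TSO:yes PSO:yes

outcome vector order: (thr0.R0,thr1.R0,thr2.R0)
under SC → <0 1 2>, <0 2 2>, <1 1 0>, <1 1 2>, <1 2 0>, <1 2 2>, <2 1 2>, <2 2 0>, <2 2 2>
under TSO → <0 1 0>, <0 1 2>, <0 2 0>, <0 2 2>, <1 1 0>, <1 1 2>, <1 2 0>, <1 2 2>, <2 1 0>, <2 1 2>, <2 2 0>, <2 2 2>
under PSO → <0 1 0>, <0 1 2>, <0 2 0>, <0 2 2>, <1 1 0>, <1 1 2>, <1 2 0>, <1 2 2>, <2 1 0>, <2 1 2>, <2 2 0>, <2 2 2>
target <0 2 0> ∈ {TSO,PSO}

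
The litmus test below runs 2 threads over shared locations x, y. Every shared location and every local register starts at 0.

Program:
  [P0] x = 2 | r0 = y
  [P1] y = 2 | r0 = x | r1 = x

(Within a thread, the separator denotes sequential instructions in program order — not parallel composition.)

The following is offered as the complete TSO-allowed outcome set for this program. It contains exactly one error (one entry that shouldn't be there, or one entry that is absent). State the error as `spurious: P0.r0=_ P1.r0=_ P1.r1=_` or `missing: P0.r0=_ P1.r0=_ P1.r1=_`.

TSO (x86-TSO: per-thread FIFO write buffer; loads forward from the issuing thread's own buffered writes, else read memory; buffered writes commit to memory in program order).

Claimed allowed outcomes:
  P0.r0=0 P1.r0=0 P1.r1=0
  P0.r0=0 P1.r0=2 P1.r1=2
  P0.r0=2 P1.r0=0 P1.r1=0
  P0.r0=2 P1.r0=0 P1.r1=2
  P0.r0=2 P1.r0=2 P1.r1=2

missing: P0.r0=0 P1.r0=0 P1.r1=2

outcome vector order: (P0.r0,P1.r0,P1.r1)
TSO (6): 000, 002, 022, 200, 202, 222
TSO∖claimed = {002}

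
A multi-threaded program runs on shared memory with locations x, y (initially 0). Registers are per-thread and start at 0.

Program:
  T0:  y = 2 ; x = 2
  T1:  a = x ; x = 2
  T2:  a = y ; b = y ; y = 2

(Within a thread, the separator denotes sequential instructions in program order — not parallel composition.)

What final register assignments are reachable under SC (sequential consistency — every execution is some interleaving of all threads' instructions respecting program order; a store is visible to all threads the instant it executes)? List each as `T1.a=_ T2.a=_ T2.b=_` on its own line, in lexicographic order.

outcome vector order: (T1.a,T2.a,T2.b)
|SC outcomes| = 6

T1.a=0 T2.a=0 T2.b=0
T1.a=0 T2.a=0 T2.b=2
T1.a=0 T2.a=2 T2.b=2
T1.a=2 T2.a=0 T2.b=0
T1.a=2 T2.a=0 T2.b=2
T1.a=2 T2.a=2 T2.b=2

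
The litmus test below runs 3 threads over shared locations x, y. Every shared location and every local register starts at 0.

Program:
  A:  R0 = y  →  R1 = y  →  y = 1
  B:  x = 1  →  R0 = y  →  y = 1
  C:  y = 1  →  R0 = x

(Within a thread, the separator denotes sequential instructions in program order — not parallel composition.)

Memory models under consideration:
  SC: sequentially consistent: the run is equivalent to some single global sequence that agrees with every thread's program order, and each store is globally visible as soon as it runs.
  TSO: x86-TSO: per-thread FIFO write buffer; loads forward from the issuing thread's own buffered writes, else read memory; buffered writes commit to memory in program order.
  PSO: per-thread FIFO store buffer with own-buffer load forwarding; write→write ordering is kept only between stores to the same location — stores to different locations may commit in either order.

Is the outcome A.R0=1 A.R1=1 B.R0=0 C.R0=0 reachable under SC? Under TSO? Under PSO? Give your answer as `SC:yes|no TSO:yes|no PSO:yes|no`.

SC:no TSO:yes PSO:yes

outcome vector order: (A.R0,A.R1,B.R0,C.R0)
under SC → 0/0/0/1 0/0/1/0 0/0/1/1 0/1/0/1 0/1/1/0 0/1/1/1 1/1/0/1 1/1/1/0 1/1/1/1
under TSO → 0/0/0/0 0/0/0/1 0/0/1/0 0/0/1/1 0/1/0/0 0/1/0/1 0/1/1/0 0/1/1/1 1/1/0/0 1/1/0/1 1/1/1/0 1/1/1/1
under PSO → 0/0/0/0 0/0/0/1 0/0/1/0 0/0/1/1 0/1/0/0 0/1/0/1 0/1/1/0 0/1/1/1 1/1/0/0 1/1/0/1 1/1/1/0 1/1/1/1
target 1/1/0/0 ∈ {TSO,PSO}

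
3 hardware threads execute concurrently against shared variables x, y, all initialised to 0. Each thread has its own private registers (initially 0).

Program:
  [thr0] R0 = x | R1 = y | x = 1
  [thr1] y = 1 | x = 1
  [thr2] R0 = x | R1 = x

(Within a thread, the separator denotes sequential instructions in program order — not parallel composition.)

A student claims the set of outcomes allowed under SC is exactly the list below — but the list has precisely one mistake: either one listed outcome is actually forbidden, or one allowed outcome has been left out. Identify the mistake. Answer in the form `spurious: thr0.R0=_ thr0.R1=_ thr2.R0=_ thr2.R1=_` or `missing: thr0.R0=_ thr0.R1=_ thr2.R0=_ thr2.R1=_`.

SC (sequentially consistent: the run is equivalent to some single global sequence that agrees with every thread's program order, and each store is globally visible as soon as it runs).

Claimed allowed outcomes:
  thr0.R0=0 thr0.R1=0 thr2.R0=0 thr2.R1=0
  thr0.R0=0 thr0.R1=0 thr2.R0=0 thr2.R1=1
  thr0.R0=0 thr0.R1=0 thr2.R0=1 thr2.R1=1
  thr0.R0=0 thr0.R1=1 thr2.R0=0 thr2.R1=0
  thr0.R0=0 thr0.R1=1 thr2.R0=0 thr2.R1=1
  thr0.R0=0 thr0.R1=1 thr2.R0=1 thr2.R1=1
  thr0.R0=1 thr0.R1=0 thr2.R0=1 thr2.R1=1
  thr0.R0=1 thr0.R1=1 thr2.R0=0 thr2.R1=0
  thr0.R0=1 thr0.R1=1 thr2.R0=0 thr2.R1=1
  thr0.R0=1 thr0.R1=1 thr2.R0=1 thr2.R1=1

outcome vector order: (thr0.R0,thr0.R1,thr2.R0,thr2.R1)
under SC → <0 0 0 0>; <0 0 0 1>; <0 0 1 1>; <0 1 0 0>; <0 1 0 1>; <0 1 1 1>; <1 1 0 0>; <1 1 0 1>; <1 1 1 1>
claimed∖SC = {<1 0 1 1>}

spurious: thr0.R0=1 thr0.R1=0 thr2.R0=1 thr2.R1=1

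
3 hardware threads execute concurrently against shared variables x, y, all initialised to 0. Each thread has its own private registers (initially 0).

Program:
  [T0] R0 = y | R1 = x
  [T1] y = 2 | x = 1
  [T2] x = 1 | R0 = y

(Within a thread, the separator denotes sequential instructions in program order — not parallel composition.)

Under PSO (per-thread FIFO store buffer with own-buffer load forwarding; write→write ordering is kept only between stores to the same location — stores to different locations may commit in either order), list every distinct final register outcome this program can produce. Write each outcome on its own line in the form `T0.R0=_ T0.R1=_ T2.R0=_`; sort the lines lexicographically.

outcome vector order: (T0.R0,T0.R1,T2.R0)
|PSO outcomes| = 8

T0.R0=0 T0.R1=0 T2.R0=0
T0.R0=0 T0.R1=0 T2.R0=2
T0.R0=0 T0.R1=1 T2.R0=0
T0.R0=0 T0.R1=1 T2.R0=2
T0.R0=2 T0.R1=0 T2.R0=0
T0.R0=2 T0.R1=0 T2.R0=2
T0.R0=2 T0.R1=1 T2.R0=0
T0.R0=2 T0.R1=1 T2.R0=2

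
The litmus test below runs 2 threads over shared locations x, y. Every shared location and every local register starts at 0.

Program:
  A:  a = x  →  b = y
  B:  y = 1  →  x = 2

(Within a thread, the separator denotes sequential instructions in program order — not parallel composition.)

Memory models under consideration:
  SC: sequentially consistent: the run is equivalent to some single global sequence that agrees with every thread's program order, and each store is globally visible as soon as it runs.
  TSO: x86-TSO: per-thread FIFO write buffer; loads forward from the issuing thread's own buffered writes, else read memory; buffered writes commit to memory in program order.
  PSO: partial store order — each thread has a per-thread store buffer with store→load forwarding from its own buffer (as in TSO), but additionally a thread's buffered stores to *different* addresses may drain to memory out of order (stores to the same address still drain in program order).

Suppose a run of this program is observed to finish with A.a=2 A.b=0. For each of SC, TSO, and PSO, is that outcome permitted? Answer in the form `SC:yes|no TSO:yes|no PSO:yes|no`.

outcome vector order: (A.a,A.b)
SC (3): (0,0); (0,1); (2,1)
TSO (3): (0,0); (0,1); (2,1)
PSO (4): (0,0); (0,1); (2,0); (2,1)
target (2,0) ∈ {PSO}

SC:no TSO:no PSO:yes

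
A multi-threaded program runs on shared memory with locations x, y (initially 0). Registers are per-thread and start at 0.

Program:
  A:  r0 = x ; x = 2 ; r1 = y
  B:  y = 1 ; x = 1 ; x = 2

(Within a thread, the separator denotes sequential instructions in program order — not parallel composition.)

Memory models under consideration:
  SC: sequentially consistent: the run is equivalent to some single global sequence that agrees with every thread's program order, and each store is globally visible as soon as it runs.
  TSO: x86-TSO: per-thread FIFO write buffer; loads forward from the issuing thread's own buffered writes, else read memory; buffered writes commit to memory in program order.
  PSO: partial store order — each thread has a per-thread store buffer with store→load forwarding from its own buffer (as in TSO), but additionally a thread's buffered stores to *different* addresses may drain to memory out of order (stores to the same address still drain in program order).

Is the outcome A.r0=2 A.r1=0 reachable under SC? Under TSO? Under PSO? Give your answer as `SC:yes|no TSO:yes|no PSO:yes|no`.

outcome vector order: (A.r0,A.r1)
[SC] allowed = {00 01 11 21}
[TSO] allowed = {00 01 11 21}
[PSO] allowed = {00 01 10 11 20 21}
target 20 ∈ {PSO}

SC:no TSO:no PSO:yes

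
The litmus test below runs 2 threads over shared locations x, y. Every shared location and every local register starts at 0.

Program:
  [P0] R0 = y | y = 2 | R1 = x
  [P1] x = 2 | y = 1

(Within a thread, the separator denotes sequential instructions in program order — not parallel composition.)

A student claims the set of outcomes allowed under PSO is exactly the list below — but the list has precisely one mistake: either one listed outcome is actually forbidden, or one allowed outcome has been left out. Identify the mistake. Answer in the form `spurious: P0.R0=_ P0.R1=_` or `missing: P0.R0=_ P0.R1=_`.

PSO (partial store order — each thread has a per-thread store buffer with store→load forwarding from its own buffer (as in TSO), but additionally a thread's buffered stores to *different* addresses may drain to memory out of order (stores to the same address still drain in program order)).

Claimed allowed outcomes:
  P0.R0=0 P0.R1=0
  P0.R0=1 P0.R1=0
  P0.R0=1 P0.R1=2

missing: P0.R0=0 P0.R1=2

outcome vector order: (P0.R0,P0.R1)
[PSO] allowed = {00; 02; 10; 12}
PSO∖claimed = {02}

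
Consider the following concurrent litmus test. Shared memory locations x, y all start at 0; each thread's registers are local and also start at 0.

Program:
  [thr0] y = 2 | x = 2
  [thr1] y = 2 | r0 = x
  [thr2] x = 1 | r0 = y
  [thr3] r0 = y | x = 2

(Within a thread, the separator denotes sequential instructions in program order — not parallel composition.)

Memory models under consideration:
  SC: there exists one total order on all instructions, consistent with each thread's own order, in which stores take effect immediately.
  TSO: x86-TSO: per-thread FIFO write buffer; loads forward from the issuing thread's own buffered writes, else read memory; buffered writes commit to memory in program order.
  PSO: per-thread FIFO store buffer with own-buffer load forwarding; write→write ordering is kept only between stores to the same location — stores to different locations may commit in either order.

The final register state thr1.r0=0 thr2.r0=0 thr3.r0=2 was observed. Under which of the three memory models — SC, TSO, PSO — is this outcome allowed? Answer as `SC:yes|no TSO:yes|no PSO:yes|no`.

SC:no TSO:yes PSO:yes

outcome vector order: (thr1.r0,thr2.r0,thr3.r0)
SC: 10 outcomes — {020 022 100 102 120 122 200 202 220 222}
TSO: 12 outcomes — {000 002 020 022 100 102 120 122 200 202 220 222}
PSO: 12 outcomes — {000 002 020 022 100 102 120 122 200 202 220 222}
target 002 ∈ {TSO,PSO}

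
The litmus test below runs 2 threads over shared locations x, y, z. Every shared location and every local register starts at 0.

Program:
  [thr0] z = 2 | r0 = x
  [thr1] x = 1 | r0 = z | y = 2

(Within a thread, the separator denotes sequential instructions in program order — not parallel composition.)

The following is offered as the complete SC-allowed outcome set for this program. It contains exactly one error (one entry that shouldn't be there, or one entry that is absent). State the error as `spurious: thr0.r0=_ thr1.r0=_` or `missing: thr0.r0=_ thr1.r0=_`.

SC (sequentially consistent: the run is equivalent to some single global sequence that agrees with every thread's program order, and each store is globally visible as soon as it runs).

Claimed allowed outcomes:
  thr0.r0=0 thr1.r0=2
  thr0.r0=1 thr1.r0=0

missing: thr0.r0=1 thr1.r0=2

outcome vector order: (thr0.r0,thr1.r0)
[SC] allowed = {0/2 1/0 1/2}
SC∖claimed = {1/2}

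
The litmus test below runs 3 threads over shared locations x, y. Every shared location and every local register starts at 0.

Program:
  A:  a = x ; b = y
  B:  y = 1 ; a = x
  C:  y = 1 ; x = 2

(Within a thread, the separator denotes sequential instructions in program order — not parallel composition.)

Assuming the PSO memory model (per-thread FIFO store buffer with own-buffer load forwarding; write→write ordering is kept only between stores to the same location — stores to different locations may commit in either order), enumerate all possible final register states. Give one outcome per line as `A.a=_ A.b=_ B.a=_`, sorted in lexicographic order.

outcome vector order: (A.a,A.b,B.a)
|PSO outcomes| = 8

A.a=0 A.b=0 B.a=0
A.a=0 A.b=0 B.a=2
A.a=0 A.b=1 B.a=0
A.a=0 A.b=1 B.a=2
A.a=2 A.b=0 B.a=0
A.a=2 A.b=0 B.a=2
A.a=2 A.b=1 B.a=0
A.a=2 A.b=1 B.a=2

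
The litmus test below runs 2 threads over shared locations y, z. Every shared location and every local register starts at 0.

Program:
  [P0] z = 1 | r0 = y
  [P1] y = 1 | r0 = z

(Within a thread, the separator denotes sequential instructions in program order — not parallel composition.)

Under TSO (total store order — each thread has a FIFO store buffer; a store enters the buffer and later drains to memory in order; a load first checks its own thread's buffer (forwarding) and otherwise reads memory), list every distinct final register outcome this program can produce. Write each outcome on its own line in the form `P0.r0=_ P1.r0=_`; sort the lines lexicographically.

P0.r0=0 P1.r0=0
P0.r0=0 P1.r0=1
P0.r0=1 P1.r0=0
P0.r0=1 P1.r0=1

outcome vector order: (P0.r0,P1.r0)
|TSO outcomes| = 4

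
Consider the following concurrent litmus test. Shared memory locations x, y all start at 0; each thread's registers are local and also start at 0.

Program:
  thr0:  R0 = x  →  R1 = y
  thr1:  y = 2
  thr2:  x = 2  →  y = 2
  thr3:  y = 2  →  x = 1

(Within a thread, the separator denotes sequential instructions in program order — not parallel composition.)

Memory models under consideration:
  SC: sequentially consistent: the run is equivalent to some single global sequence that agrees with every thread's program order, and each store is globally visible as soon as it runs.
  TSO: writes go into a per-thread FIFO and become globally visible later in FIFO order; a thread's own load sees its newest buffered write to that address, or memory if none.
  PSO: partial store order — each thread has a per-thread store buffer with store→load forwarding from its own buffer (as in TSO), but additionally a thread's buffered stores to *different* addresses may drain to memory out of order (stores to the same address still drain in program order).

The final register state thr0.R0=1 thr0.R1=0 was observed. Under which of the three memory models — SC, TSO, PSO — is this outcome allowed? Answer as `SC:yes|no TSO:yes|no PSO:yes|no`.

outcome vector order: (thr0.R0,thr0.R1)
[SC] allowed = {(0,0), (0,2), (1,2), (2,0), (2,2)}
[TSO] allowed = {(0,0), (0,2), (1,2), (2,0), (2,2)}
[PSO] allowed = {(0,0), (0,2), (1,0), (1,2), (2,0), (2,2)}
target (1,0) ∈ {PSO}

SC:no TSO:no PSO:yes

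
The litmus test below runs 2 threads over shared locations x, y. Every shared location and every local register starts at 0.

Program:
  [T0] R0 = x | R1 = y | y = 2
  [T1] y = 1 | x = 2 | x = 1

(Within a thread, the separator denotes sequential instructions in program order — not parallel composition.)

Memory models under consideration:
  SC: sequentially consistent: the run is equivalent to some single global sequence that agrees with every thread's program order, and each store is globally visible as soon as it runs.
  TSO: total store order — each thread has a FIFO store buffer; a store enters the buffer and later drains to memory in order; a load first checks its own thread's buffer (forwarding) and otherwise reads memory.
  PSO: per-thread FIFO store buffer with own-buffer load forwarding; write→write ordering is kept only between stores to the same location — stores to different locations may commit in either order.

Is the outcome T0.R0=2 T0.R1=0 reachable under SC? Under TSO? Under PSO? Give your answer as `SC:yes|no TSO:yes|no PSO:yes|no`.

outcome vector order: (T0.R0,T0.R1)
[SC] allowed = {(0,0), (0,1), (1,1), (2,1)}
[TSO] allowed = {(0,0), (0,1), (1,1), (2,1)}
[PSO] allowed = {(0,0), (0,1), (1,0), (1,1), (2,0), (2,1)}
target (2,0) ∈ {PSO}

SC:no TSO:no PSO:yes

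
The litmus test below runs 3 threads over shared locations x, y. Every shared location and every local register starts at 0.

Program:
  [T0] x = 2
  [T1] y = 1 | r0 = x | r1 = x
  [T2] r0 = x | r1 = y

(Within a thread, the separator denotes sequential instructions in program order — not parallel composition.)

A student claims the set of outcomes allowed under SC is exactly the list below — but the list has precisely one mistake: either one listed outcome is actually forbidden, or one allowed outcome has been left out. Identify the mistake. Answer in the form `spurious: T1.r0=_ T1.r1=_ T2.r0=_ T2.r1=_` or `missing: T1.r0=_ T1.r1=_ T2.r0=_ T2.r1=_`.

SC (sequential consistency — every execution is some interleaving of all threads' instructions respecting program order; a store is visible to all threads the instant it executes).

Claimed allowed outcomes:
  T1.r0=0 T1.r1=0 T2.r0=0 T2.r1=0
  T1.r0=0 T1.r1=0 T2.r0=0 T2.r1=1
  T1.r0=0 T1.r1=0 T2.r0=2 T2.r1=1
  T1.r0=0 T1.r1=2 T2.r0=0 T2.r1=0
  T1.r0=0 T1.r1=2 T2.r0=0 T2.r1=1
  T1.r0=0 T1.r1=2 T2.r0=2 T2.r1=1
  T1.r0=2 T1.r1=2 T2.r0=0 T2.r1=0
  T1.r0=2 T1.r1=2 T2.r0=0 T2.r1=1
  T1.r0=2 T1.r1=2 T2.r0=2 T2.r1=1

outcome vector order: (T1.r0,T1.r1,T2.r0,T2.r1)
SC (10): 0/0/0/0 0/0/0/1 0/0/2/1 0/2/0/0 0/2/0/1 0/2/2/1 2/2/0/0 2/2/0/1 2/2/2/0 2/2/2/1
SC∖claimed = {2/2/2/0}

missing: T1.r0=2 T1.r1=2 T2.r0=2 T2.r1=0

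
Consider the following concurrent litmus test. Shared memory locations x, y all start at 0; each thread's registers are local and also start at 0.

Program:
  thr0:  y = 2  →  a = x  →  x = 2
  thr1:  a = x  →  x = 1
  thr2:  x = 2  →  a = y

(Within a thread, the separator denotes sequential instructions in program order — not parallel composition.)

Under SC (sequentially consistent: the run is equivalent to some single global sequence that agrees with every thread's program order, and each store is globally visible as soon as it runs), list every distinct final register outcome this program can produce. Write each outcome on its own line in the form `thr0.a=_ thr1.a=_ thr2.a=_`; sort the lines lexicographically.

thr0.a=0 thr1.a=0 thr2.a=2
thr0.a=0 thr1.a=2 thr2.a=2
thr0.a=1 thr1.a=0 thr2.a=0
thr0.a=1 thr1.a=0 thr2.a=2
thr0.a=1 thr1.a=2 thr2.a=0
thr0.a=1 thr1.a=2 thr2.a=2
thr0.a=2 thr1.a=0 thr2.a=0
thr0.a=2 thr1.a=0 thr2.a=2
thr0.a=2 thr1.a=2 thr2.a=0
thr0.a=2 thr1.a=2 thr2.a=2

outcome vector order: (thr0.a,thr1.a,thr2.a)
|SC outcomes| = 10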